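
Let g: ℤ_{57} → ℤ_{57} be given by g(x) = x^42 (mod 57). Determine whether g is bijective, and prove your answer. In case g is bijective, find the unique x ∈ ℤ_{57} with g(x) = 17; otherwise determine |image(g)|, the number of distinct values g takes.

g(2): Repeated squaring mod 57: 2^1 ≡ 2, 2^2 ≡ 2² = 4, 2^4 ≡ 4² = 16, 2^8 ≡ 16² = 256 ≡ 28, 2^16 ≡ 28² = 784 ≡ 43, 2^32 ≡ 43² = 1849 ≡ 25. Since 42 = 32 + 8 + 2, 2^42 ≡ 25·28·4: 25·28 = 700 ≡ 16, then 16·4 = 64 ≡ 7. So 2^42 ≡ 7 (mod 57).
g(5): Repeated squaring mod 57: 5^1 ≡ 5, 5^2 ≡ 5² = 25, 5^4 ≡ 25² = 625 ≡ 55, 5^8 ≡ 55² = 3025 ≡ 4, 5^16 ≡ 4² = 16, 5^32 ≡ 16² = 256 ≡ 28. Since 42 = 32 + 8 + 2, 5^42 ≡ 28·4·25: 28·4 = 112 ≡ 55, then 55·25 = 1375 ≡ 7. So 5^42 ≡ 7 (mod 57).
So g(2) = g(5) = 7 while 2 ≠ 5, therefore g is not injective, hence not bijective.
Since g is not bijective, we determine |image(g)|. Computing x^42 mod 57 for each x (by repeated squaring, reducing mod 57 at every step), the values g(0), g(1), …, g(56) are: 0, 1, 7, 45, 49, 7, 30, 1, 1, 30, 49, 1, 39, 49, 7, 30, 7, 7, 39, 19, 1, 45, 7, 49, 45, 49, 1, 39, 49, 49, 39, 1, 49, 45, 49, 7, 45, 1, 19, 39, 7, 7, 30, 7, 49, 39, 1, 49, 30, 1, 1, 30, 7, 49, 45, 7, 1.
The distinct values are {0, 1, 7, 19, 30, 39, 45, 49}; there are 8 of them.

8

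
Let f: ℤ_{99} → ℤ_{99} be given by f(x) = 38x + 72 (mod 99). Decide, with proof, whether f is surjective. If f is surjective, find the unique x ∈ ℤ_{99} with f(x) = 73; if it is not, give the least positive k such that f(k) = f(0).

Since gcd(38, 99) = 1, 38 is invertible modulo 99. Euclid's algorithm: 99 = 2·38 + 23, 38 = 1·23 + 15, 23 = 1·15 + 8, 15 = 1·8 + 7, 8 = 1·7 + 1; back-substituting gives 1 = 86·38 − 33·99, so 38⁻¹ ≡ 86 (mod 99).
For any y ∈ ℤ_{99}, x = 86(y − 72) mod 99 satisfies f(x) = 38·86(y − 72) + 72 ≡ y (since 38·86 ≡ 1 mod 99). So every y has a preimage.
Thus f is surjective.
Since f is surjective, we compute f⁻¹(73): solve 38x + 72 ≡ 73 (mod 99), i.e. 38x ≡ 1 (mod 99).
Multiplying by 38⁻¹ = 86 gives x ≡ 86·1 = 86 ≡ 86 (mod 99).
Check: f(86) = 38·86 + 72 = 3340 = 33·99 + 73 ≡ 73 (mod 99).

86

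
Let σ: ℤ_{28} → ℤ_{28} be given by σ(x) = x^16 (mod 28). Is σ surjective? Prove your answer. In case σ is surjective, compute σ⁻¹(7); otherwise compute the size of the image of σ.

σ(6): Repeated squaring mod 28: 6^1 ≡ 6, 6^2 ≡ 6² = 36 ≡ 8, 6^4 ≡ 8² = 64 ≡ 8, 6^8 ≡ 8² = 64 ≡ 8, 6^16 ≡ 8² = 64 ≡ 8. So 6^16 ≡ 8 (mod 28).
σ(8): Repeated squaring mod 28: 8^1 ≡ 8, 8^2 ≡ 8² = 64 ≡ 8, 8^4 ≡ 8² = 64 ≡ 8, 8^8 ≡ 8² = 64 ≡ 8, 8^16 ≡ 8² = 64 ≡ 8. So 8^16 ≡ 8 (mod 28).
So σ(6) = σ(8) = 8 while 6 ≠ 8, thus σ is not injective.
A non-injective map from the 28-element set ℤ_{28} to itself takes at most 27 distinct values, so it cannot be surjective. Thus σ is not surjective.
Since σ is not surjective, we determine |image(σ)|. Computing x^16 mod 28 for each x (by repeated squaring, reducing mod 28 at every step), the values σ(0), σ(1), …, σ(27) are: 0, 1, 16, 25, 4, 9, 8, 21, 8, 9, 4, 25, 16, 1, 0, 1, 16, 25, 4, 9, 8, 21, 8, 9, 4, 25, 16, 1.
The distinct values are {0, 1, 4, 8, 9, 16, 21, 25}; there are 8 of them.

8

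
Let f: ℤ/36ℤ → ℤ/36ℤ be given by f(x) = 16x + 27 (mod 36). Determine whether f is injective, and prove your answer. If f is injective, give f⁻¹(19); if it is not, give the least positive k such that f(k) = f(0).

9

We have gcd(16, 36) = 4 > 1. Taking s = 0 and t = 9: f(0) = 27 and f(9) = 16·9 + 27 = 171 ≡ 27 (mod 36).
So f(0) = f(9) while 0 ≠ 9, thus f is not injective.
Since f is not injective, we find the least positive k with f(k) = f(0): this means 16k ≡ 0 (mod 36), i.e. 36 ∣ 16k. Since gcd(16, 36) = 4, dividing through by 4 this holds exactly when 9 ∣ 4k, and as gcd(4, 9) = 1, exactly when 9 ∣ k.
The smallest positive such k is 9.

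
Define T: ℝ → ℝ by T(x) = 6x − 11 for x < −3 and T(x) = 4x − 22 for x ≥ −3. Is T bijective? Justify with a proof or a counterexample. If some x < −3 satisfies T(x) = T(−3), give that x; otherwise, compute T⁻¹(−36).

Both pieces are strictly increasing (slopes 6 and 4), so each is injective on its own interval.
The left piece maps (−∞, −3) onto (−∞, −29); the right piece maps [−3, ∞) onto [−34, ∞).
These images overlap. In particular T(−3) = −34 (right piece), and solving 6x − 11 = −34 on the left piece gives x = −23/6 < −3.
So T(−23/6) = T(−3) with −23/6 ≠ −3, and T is not injective, hence not bijective. This x = −23/6 is the requested value below −3.

-23/6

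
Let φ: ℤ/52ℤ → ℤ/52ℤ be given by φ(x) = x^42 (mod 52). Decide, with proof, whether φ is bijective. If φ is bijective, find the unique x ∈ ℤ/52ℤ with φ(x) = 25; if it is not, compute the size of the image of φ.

φ(1) = 1^42 = 1.
φ(3): Repeated squaring mod 52: 3^1 ≡ 3, 3^2 ≡ 3² = 9, 3^4 ≡ 9² = 81 ≡ 29, 3^8 ≡ 29² = 841 ≡ 9, 3^16 ≡ 9² = 81 ≡ 29, 3^32 ≡ 29² = 841 ≡ 9. Since 42 = 32 + 8 + 2, 3^42 ≡ 9·9·9: 9·9 = 81 ≡ 29, then 29·9 = 261 ≡ 1. So 3^42 ≡ 1 (mod 52).
So φ(1) = φ(3) = 1 while 1 ≠ 3, so φ is not injective, hence not bijective.
Since φ is not bijective, we determine |image(φ)|. Computing x^42 mod 52 for each x (by repeated squaring, reducing mod 52 at every step), the values φ(0), φ(1), …, φ(51) are: 0, 1, 12, 1, 40, 25, 12, 25, 12, 1, 40, 25, 40, 13, 40, 25, 40, 1, 12, 25, 12, 25, 40, 1, 12, 1, 0, 1, 12, 1, 40, 25, 12, 25, 12, 1, 40, 25, 40, 13, 40, 25, 40, 1, 12, 25, 12, 25, 40, 1, 12, 1.
The distinct values are {0, 1, 12, 13, 25, 40}; there are 6 of them.

6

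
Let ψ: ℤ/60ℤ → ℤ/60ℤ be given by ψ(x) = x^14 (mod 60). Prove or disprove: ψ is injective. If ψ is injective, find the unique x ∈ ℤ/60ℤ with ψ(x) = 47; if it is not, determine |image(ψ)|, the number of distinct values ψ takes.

12

ψ(2): Repeated squaring mod 60: 2^1 ≡ 2, 2^2 ≡ 2² = 4, 2^4 ≡ 4² = 16, 2^8 ≡ 16² = 256 ≡ 16. Since 14 = 8 + 4 + 2, 2^14 ≡ 16·16·4: 16·16 = 256 ≡ 16, then 16·4 = 64 ≡ 4. So 2^14 ≡ 4 (mod 60).
ψ(8): Repeated squaring mod 60: 8^1 ≡ 8, 8^2 ≡ 8² = 64 ≡ 4, 8^4 ≡ 4² = 16, 8^8 ≡ 16² = 256 ≡ 16. Since 14 = 8 + 4 + 2, 8^14 ≡ 16·16·4: 16·16 = 256 ≡ 16, then 16·4 = 64 ≡ 4. So 8^14 ≡ 4 (mod 60).
So ψ(2) = ψ(8) = 4 while 2 ≠ 8, hence ψ is not injective.
Since ψ is not injective, we determine |image(ψ)|. Computing x^14 mod 60 for each x (by repeated squaring, reducing mod 60 at every step), the values ψ(0), ψ(1), …, ψ(59) are: 0, 1, 4, 9, 16, 25, 36, 49, 4, 21, 40, 1, 24, 49, 16, 45, 16, 49, 24, 1, 40, 21, 4, 49, 36, 25, 16, 9, 4, 1, 0, 1, 4, 9, 16, 25, 36, 49, 4, 21, 40, 1, 24, 49, 16, 45, 16, 49, 24, 1, 40, 21, 4, 49, 36, 25, 16, 9, 4, 1.
The distinct values are {0, 1, 4, 9, 16, 21, 24, 25, 36, 40, 45, 49}; there are 12 of them.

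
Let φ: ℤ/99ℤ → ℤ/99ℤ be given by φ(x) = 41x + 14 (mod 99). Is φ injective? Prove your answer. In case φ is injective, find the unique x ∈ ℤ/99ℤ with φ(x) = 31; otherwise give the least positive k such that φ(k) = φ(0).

97

Suppose φ(x_1) = φ(x_2) in ℤ/99ℤ. Then 41x_1 + 14 ≡ 41x_2 + 14 (mod 99), therefore 41(x_1 − x_2) ≡ 0 (mod 99).
Since gcd(41, 99) = 1, 41 is invertible modulo 99, thus x_1 − x_2 ≡ 0 (mod 99), i.e. x_1 = x_2.
Thus φ is injective.
We now compute 41⁻¹ mod 99 explicitly. Euclid's algorithm: 99 = 2·41 + 17, 41 = 2·17 + 7, 17 = 2·7 + 3, 7 = 2·3 + 1; back-substituting gives 1 = 29·41 − 12·99, so 41⁻¹ ≡ 29 (mod 99).
Since φ is injective, we find φ⁻¹(31): we need 41x ≡ 31 − 14 ≡ 17 (mod 99). Using 41⁻¹ = 29: x ≡ 29·17 = 493 = 4·99 + 97, so x = 97.
Check: φ(97) = 41·97 + 14 = 3991 = 40·99 + 31 ≡ 31 (mod 99).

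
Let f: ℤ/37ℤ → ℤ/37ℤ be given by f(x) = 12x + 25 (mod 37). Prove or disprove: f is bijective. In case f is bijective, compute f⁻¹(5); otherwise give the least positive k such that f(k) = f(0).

23

Suppose f(s) = f(t) in ℤ/37ℤ. Then 12s + 25 ≡ 12t + 25 (mod 37), therefore 12(s − t) ≡ 0 (mod 37).
Since gcd(12, 37) = 1, 12 is invertible modulo 37, hence s − t ≡ 0 (mod 37), i.e. s = t.
We now compute 12⁻¹ mod 37 explicitly. Euclid's algorithm: 37 = 3·12 + 1; back-substituting gives 1 = 34·12 − 11·37, so 12⁻¹ ≡ 34 (mod 37).
For any y ∈ ℤ/37ℤ, x = 34(y − 25) mod 37 satisfies f(x) = 12·34(y − 25) + 25 ≡ y (since 12·34 ≡ 1 mod 37). So every y has a preimage.
Hence f is bijective.
Since f is bijective, we compute f⁻¹(5): solve 12x + 25 ≡ 5 (mod 37), i.e. 12x ≡ 17 (mod 37).
Multiplying by 12⁻¹ = 34 gives x ≡ 34·17 = 578 = 15·37 + 23 ≡ 23 (mod 37).
Check: f(23) = 12·23 + 25 = 301 = 8·37 + 5 ≡ 5 (mod 37).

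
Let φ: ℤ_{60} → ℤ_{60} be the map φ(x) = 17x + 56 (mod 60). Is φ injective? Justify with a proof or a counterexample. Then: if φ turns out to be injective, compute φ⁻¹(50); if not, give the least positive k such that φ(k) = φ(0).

By definition, injectivity means: for all s, t in the domain, φ(s) = φ(t) implies s = t.
If φ(s) = φ(t), then 17s ≡ 17t (mod 60). Because gcd(17, 60) = 1, we may cancel 17 to get s ≡ t (mod 60).
Thus φ is injective.
We now compute 17⁻¹ mod 60 explicitly. Euclid's algorithm: 60 = 3·17 + 9, 17 = 1·9 + 8, 9 = 1·8 + 1; back-substituting gives 1 = 53·17 − 15·60, so 17⁻¹ ≡ 53 (mod 60).
Since φ is injective, we compute φ⁻¹(50): solve 17x + 56 ≡ 50 (mod 60), i.e. 17x ≡ 54 (mod 60).
Multiplying by 17⁻¹ = 53 gives x ≡ 53·54 = 2862 = 47·60 + 42 ≡ 42 (mod 60).
Check: φ(42) = 17·42 + 56 = 770 = 12·60 + 50 ≡ 50 (mod 60).

42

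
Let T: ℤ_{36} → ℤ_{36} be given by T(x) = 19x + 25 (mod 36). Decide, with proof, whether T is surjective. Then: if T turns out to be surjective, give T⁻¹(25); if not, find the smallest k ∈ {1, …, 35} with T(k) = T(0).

0

Recall: surjectivity means every element of the codomain has a preimage under T.
Since gcd(19, 36) = 1, 19 is invertible modulo 36. Euclid's algorithm: 36 = 1·19 + 17, 19 = 1·17 + 2, 17 = 8·2 + 1; back-substituting gives 1 = 19·19 − 10·36, so 19⁻¹ ≡ 19 (mod 36).
For any y ∈ ℤ_{36}, x = 19(y − 25) mod 36 satisfies T(x) = 19·19(y − 25) + 25 ≡ y (since 19·19 ≡ 1 mod 36). So every y has a preimage.
Hence T is surjective.
Since T is surjective, we find T⁻¹(25): we need 19x ≡ 25 − 25 ≡ 0 (mod 36). Using 19⁻¹ = 19: x ≡ 19·0 = 0, so x = 0.
Check: T(0) = 19·0 + 25 = 25 ≡ 25 (mod 36).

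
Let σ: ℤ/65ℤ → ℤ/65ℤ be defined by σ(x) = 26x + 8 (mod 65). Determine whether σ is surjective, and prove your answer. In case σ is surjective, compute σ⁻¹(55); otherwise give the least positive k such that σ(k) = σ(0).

By definition, surjectivity means every element of the codomain has a preimage under σ.
Since gcd(26, 65) = 13, we have 26x ≡ 0 (mod 13) for all x, so σ(x) ≡ 8 (mod 13).
But 0 ≢ 8 (mod 13), so 0 ∈ ℤ/65ℤ has no preimage. So σ is not surjective.
Since σ is not surjective, we find the least positive k with σ(k) = σ(0): this means 26k ≡ 0 (mod 65), i.e. 65 ∣ 26k. Since gcd(26, 65) = 13, dividing through by 13 this holds exactly when 5 ∣ 2k, and as gcd(2, 5) = 1, exactly when 5 ∣ k.
The smallest positive such k is 5.

5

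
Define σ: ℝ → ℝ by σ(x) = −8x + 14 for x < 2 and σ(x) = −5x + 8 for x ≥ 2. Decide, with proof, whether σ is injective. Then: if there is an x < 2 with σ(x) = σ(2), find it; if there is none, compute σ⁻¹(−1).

Both pieces are strictly decreasing (slopes −8 and −5), so each is injective on its own interval.
The left piece maps (−∞, 2) onto (−2, ∞); the right piece maps [2, ∞) onto (−∞, −2].
These images are disjoint, so no value is attained by both pieces. Thus σ is injective.
Because the two images are disjoint, no x < 2 has σ(x) = σ(2), so we compute σ⁻¹(−1): −1 lies in (−2, ∞), so solve −8x + 14 = −1: x = (−1 − 14)/(−8) = 15/8.

15/8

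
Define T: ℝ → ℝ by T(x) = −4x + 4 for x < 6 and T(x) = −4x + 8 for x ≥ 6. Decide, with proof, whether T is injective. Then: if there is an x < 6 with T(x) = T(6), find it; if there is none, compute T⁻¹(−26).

Both pieces are strictly decreasing (slopes −4 and −4), so each is injective on its own interval.
The left piece maps (−∞, 6) onto (−20, ∞); the right piece maps [6, ∞) onto (−∞, −16].
These images overlap. In particular T(6) = −16 (right piece), and solving −4x + 4 = −16 on the left piece gives x = 5 < 6.
So T(5) = T(6) with 5 ≠ 6, and T is not injective. This x = 5 is the requested value below 6.

5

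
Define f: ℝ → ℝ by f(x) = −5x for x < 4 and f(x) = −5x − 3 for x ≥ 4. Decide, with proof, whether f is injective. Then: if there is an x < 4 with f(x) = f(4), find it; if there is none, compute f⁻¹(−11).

11/5

Both pieces are strictly decreasing (slopes −5 and −5), so each is injective on its own interval.
The left piece maps (−∞, 4) onto (−20, ∞); the right piece maps [4, ∞) onto (−∞, −23].
These images are disjoint, so no value is attained by both pieces. Hence f is injective.
Because the two images are disjoint, no x < 4 has f(x) = f(4), so we compute f⁻¹(−11): −11 lies in (−20, ∞), so solve −5x = −11: x = (−11 − 0)/(−5) = 11/5.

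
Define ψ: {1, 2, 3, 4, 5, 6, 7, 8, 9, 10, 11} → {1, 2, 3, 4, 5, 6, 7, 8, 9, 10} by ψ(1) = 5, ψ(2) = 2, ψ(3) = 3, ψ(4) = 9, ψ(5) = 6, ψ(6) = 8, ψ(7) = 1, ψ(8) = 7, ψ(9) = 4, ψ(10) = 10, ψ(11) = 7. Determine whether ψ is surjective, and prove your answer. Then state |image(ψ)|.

Every element of the codomain has a preimage: 1 = ψ(7), 2 = ψ(2), 3 = ψ(3), 4 = ψ(9), 5 = ψ(1), 6 = ψ(5), 7 = ψ(8), 8 = ψ(6), 9 = ψ(4), 10 = ψ(10).
Hence ψ is surjective.
The image of ψ is {1, 2, 3, 4, 5, 6, 7, 8, 9, 10}, which has 10 elements.

10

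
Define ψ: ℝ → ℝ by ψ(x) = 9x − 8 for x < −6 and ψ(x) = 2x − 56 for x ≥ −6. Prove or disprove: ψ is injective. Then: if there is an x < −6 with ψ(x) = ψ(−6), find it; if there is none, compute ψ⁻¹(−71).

Both pieces are strictly increasing (slopes 9 and 2), so each is injective on its own interval.
The left piece maps (−∞, −6) onto (−∞, −62); the right piece maps [−6, ∞) onto [−68, ∞).
These images overlap. In particular ψ(−6) = −68 (right piece), and solving 9x − 8 = −68 on the left piece gives x = −20/3 < −6.
So ψ(−20/3) = ψ(−6) with −20/3 ≠ −6, and ψ is not injective. This x = −20/3 is the requested value below −6.

-20/3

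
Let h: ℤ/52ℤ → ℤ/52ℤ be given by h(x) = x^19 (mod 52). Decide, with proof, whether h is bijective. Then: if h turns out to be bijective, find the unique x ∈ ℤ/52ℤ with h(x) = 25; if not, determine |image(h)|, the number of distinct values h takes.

39

h(0) = 0^19 = 0.
h(26): Repeated squaring mod 52: 26^1 ≡ 26, 26^2 ≡ 26² = 676 ≡ 0, 26^4 ≡ 0² = 0, 26^8 ≡ 0² = 0, 26^16 ≡ 0² = 0. Since 19 = 16 + 2 + 1, 26^19 ≡ 0·0·26: 0·0 = 0, then 0·26 = 0. So 26^19 ≡ 0 (mod 52).
So h(0) = h(26) = 0 while 0 ≠ 26, thus h is not injective, hence not bijective.
Since h is not bijective, we determine |image(h)|. Computing x^19 mod 52 for each x (by repeated squaring, reducing mod 52 at every step), the values h(0), h(1), …, h(51) are: 0, 1, 24, 3, 4, 21, 20, 19, 44, 9, 36, 15, 12, 13, 40, 11, 16, 17, 8, 7, 32, 5, 48, 23, 28, 25, 0, 27, 24, 29, 4, 47, 20, 45, 44, 35, 36, 41, 12, 39, 40, 37, 16, 43, 8, 33, 32, 31, 48, 49, 28, 51.
The distinct values are {0, 1, 3, 4, 5, 7, 8, 9, 11, 12, 13, 15, 16, 17, 19, 20, 21, 23, 24, 25, 27, 28, 29, 31, 32, 33, 35, 36, 37, 39, 40, 41, 43, 44, 45, 47, 48, 49, 51}; there are 39 of them.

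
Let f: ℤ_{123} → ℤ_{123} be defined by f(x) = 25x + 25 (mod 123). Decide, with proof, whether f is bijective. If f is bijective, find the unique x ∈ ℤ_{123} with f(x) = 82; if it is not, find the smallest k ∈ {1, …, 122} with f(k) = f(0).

81

If f(a) = f(b), then 25a ≡ 25b (mod 123). Because gcd(25, 123) = 1, we may cancel 25 to get a ≡ b (mod 123).
We now compute 25⁻¹ mod 123 explicitly. Euclid's algorithm: 123 = 4·25 + 23, 25 = 1·23 + 2, 23 = 11·2 + 1; back-substituting gives 1 = 64·25 − 13·123, so 25⁻¹ ≡ 64 (mod 123).
For any y ∈ ℤ_{123}, x = 64(y − 25) mod 123 satisfies f(x) = 25·64(y − 25) + 25 ≡ y (since 25·64 ≡ 1 mod 123). So every y has a preimage.
Therefore f is bijective.
Since f is bijective, we find f⁻¹(82): we need 25x ≡ 82 − 25 ≡ 57 (mod 123). Using 25⁻¹ = 64: x ≡ 64·57 = 3648 = 29·123 + 81, so x = 81.
Check: f(81) = 25·81 + 25 = 2050 = 16·123 + 82 ≡ 82 (mod 123).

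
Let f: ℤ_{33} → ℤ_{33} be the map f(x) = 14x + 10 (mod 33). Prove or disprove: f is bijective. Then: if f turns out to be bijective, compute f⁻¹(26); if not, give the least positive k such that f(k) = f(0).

If f(x_1) = f(x_2), then 14x_1 ≡ 14x_2 (mod 33). Because gcd(14, 33) = 1, we may cancel 14 to get x_1 ≡ x_2 (mod 33).
We now compute 14⁻¹ mod 33 explicitly. Euclid's algorithm: 33 = 2·14 + 5, 14 = 2·5 + 4, 5 = 1·4 + 1; back-substituting gives 1 = 26·14 − 11·33, so 14⁻¹ ≡ 26 (mod 33).
For any y ∈ ℤ_{33}, x = 26(y − 10) mod 33 satisfies f(x) = 14·26(y − 10) + 10 ≡ y (since 14·26 ≡ 1 mod 33). So every y has a preimage.
Therefore f is bijective.
Since f is bijective, we compute f⁻¹(26): solve 14x + 10 ≡ 26 (mod 33), i.e. 14x ≡ 16 (mod 33).
Multiplying by 14⁻¹ = 26 gives x ≡ 26·16 = 416 = 12·33 + 20 ≡ 20 (mod 33).
Check: f(20) = 14·20 + 10 = 290 = 8·33 + 26 ≡ 26 (mod 33).

20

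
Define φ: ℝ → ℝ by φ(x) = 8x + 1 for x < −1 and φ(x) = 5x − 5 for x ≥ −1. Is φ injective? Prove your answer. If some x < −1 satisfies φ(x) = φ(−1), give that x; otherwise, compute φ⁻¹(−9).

Both pieces are strictly increasing (slopes 8 and 5), so each is injective on its own interval.
The left piece maps (−∞, −1) onto (−∞, −7); the right piece maps [−1, ∞) onto [−10, ∞).
These images overlap. In particular φ(−1) = −10 (right piece), and solving 8x + 1 = −10 on the left piece gives x = −11/8 < −1.
So φ(−11/8) = φ(−1) with −11/8 ≠ −1, and φ is not injective. This x = −11/8 is the requested value below −1.

-11/8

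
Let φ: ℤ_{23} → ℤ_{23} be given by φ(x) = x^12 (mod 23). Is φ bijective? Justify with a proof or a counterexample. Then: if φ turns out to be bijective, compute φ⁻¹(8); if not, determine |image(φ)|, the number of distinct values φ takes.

φ(11): Repeated squaring mod 23: 11^1 ≡ 11, 11^2 ≡ 11² = 121 ≡ 6, 11^4 ≡ 6² = 36 ≡ 13, 11^8 ≡ 13² = 169 ≡ 8. Since 12 = 8 + 4, 11^12 ≡ 8·13: 8·13 = 104 ≡ 12. So 11^12 ≡ 12 (mod 23).
φ(12): Repeated squaring mod 23: 12^1 ≡ 12, 12^2 ≡ 12² = 144 ≡ 6, 12^4 ≡ 6² = 36 ≡ 13, 12^8 ≡ 13² = 169 ≡ 8. Since 12 = 8 + 4, 12^12 ≡ 8·13: 8·13 = 104 ≡ 12. So 12^12 ≡ 12 (mod 23).
So φ(11) = φ(12) = 12 while 11 ≠ 12, so φ is not injective, hence not bijective.
Since φ is not bijective, we determine |image(φ)|. Computing x^12 mod 23 for each x (by repeated squaring, reducing mod 23 at every step), the values φ(0), φ(1), …, φ(22) are: 0, 1, 2, 3, 4, 18, 6, 16, 8, 9, 13, 12, 12, 13, 9, 8, 16, 6, 18, 4, 3, 2, 1.
The distinct values are {0, 1, 2, 3, 4, 6, 8, 9, 12, 13, 16, 18}; there are 12 of them.

12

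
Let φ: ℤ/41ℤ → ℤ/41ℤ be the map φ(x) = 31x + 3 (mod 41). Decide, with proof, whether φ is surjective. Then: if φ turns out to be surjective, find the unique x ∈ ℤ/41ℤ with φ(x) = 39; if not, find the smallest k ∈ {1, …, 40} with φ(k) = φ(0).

21

By definition, surjectivity means every element of the codomain has a preimage under φ.
Since gcd(31, 41) = 1, 31 is invertible modulo 41. Euclid's algorithm: 41 = 1·31 + 10, 31 = 3·10 + 1; back-substituting gives 1 = 4·31 − 3·41, so 31⁻¹ ≡ 4 (mod 41).
Then y ↦ 4(y − 3) is a two-sided inverse to φ, so every y ∈ ℤ/41ℤ has a preimage.
Therefore φ is surjective.
Since φ is surjective, we compute φ⁻¹(39): solve 31x + 3 ≡ 39 (mod 41), i.e. 31x ≡ 36 (mod 41).
Multiplying by 31⁻¹ = 4 gives x ≡ 4·36 = 144 = 3·41 + 21 ≡ 21 (mod 41).
Check: φ(21) = 31·21 + 3 = 654 = 15·41 + 39 ≡ 39 (mod 41).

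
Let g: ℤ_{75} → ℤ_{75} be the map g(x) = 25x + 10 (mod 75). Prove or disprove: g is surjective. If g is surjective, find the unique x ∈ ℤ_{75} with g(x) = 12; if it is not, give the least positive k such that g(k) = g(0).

3

Recall: surjectivity means every element of the codomain has a preimage under g.
Since gcd(25, 75) = 25, we have 25x ≡ 0 (mod 25) for all x, so g(x) ≡ 10 (mod 25).
But 0 ≢ 10 (mod 25), so 0 ∈ ℤ_{75} has no preimage. Hence g is not surjective.
Since g is not surjective, we find the least positive k with g(k) = g(0): this means 25k ≡ 0 (mod 75), i.e. 75 ∣ 25k. Since gcd(25, 75) = 25, dividing through by 25 this holds exactly when 3 ∣ k.
The smallest positive such k is 3.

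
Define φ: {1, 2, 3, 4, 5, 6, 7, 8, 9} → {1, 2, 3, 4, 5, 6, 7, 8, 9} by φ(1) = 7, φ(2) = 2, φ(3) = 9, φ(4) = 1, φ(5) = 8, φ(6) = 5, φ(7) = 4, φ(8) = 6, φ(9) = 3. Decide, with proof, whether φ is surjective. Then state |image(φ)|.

Every element of the codomain has a preimage: 1 = φ(4), 2 = φ(2), 3 = φ(9), 4 = φ(7), 5 = φ(6), 6 = φ(8), 7 = φ(1), 8 = φ(5), 9 = φ(3).
Hence φ is surjective.
The image of φ is {1, 2, 3, 4, 5, 6, 7, 8, 9}, which has 9 elements.

9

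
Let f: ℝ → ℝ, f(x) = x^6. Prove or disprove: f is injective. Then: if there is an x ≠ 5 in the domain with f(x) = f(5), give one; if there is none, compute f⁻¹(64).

-5

f(5) = 15625 = (−5)^6 = f(−5) (since 6 is even), with 5 ≠ −5. So f is not injective.
For the follow-up, such an x exists: taking x = −5 ∈ ℝ gives f(−5) = 15625 = f(5) with −5 ≠ 5.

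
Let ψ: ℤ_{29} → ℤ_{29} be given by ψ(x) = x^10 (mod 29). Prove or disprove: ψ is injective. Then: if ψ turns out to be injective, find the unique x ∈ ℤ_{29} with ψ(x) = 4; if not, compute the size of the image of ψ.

15

ψ(14): Repeated squaring mod 29: 14^1 ≡ 14, 14^2 ≡ 14² = 196 ≡ 22, 14^4 ≡ 22² = 484 ≡ 20, 14^8 ≡ 20² = 400 ≡ 23. Since 10 = 8 + 2, 14^10 ≡ 23·22: 23·22 = 506 ≡ 13. So 14^10 ≡ 13 (mod 29).
ψ(15): Repeated squaring mod 29: 15^1 ≡ 15, 15^2 ≡ 15² = 225 ≡ 22, 15^4 ≡ 22² = 484 ≡ 20, 15^8 ≡ 20² = 400 ≡ 23. Since 10 = 8 + 2, 15^10 ≡ 23·22: 23·22 = 506 ≡ 13. So 15^10 ≡ 13 (mod 29).
So ψ(14) = ψ(15) = 13 while 14 ≠ 15, hence ψ is not injective.
Since ψ is not injective, we determine |image(ψ)|. Computing x^10 mod 29 for each x (by repeated squaring, reducing mod 29 at every step), the values ψ(0), ψ(1), …, ψ(28) are: 0, 1, 9, 5, 23, 20, 16, 24, 4, 25, 6, 22, 28, 7, 13, 13, 7, 28, 22, 6, 25, 4, 24, 16, 20, 23, 5, 9, 1.
The distinct values are {0, 1, 4, 5, 6, 7, 9, 13, 16, 20, 22, 23, 24, 25, 28}; there are 15 of them.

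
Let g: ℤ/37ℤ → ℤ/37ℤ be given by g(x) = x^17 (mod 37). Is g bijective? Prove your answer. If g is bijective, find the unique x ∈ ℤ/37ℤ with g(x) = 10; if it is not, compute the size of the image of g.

Since 37 is prime, the nonzero elements of ℤ/37ℤ form a cyclic group of order 36.
As gcd(17, 36) = 1, raising to the 17th power is a bijection on this group: if s^17 ≡ t^17 then (st^{−1})^17 = 1, and the only element of order dividing gcd(17, 36) = 1 is 1, so s = t.
With g(0) = 0 this makes g injective on all of ℤ/37ℤ, hence bijective (finite equal-size domain and codomain). In particular g is bijective.
Since g is bijective, we find the preimage of 10. The inverse of x ↦ x^17 on (ℤ/37ℤ)^× is x ↦ x^17, because 17·17 = 289 = 8·36 + 1 ≡ 1 (mod 36) and x^{36} = 1 for x ≠ 0 (Fermat). So g⁻¹(10) = 10^17 mod 37.
Repeated squaring mod 37: 10^1 ≡ 10, 10^2 ≡ 10² = 100 ≡ 26, 10^4 ≡ 26² = 676 ≡ 10, 10^8 ≡ 10² = 100 ≡ 26, 10^16 ≡ 26² = 676 ≡ 10. Since 17 = 16 + 1, 10^17 ≡ 10·10: 10·10 = 100 ≡ 26. So 10^17 ≡ 26 (mod 37).
Hence g⁻¹(10) = 26.

26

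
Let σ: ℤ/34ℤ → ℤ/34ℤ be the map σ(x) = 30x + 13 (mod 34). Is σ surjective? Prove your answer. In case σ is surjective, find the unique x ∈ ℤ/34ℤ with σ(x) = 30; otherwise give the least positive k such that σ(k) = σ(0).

17

Since gcd(30, 34) = 2, we have 30x ≡ 0 (mod 2) for all x, so σ(x) ≡ 1 (mod 2).
But 0 ≢ 1 (mod 2), so 0 ∈ ℤ/34ℤ has no preimage. Hence σ is not surjective.
Since σ is not surjective, we find the least positive k with σ(k) = σ(0): this means 30k ≡ 0 (mod 34), i.e. 34 ∣ 30k. Since gcd(30, 34) = 2, dividing through by 2 this holds exactly when 17 ∣ 15k, and as gcd(15, 17) = 1, exactly when 17 ∣ k.
The smallest positive such k is 17.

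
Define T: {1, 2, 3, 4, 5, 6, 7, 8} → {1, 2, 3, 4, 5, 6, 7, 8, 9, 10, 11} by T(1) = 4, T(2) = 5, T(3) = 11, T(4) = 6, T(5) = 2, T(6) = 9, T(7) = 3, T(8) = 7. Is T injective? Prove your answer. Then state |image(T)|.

The values T(1), …, T(8) are 4, 5, 11, 6, 2, 9, 3, 7 — all distinct.
So T(s) = T(t) only when s = t, and T is injective.
The image of T is {2, 3, 4, 5, 6, 7, 9, 11}, which has 8 elements.

8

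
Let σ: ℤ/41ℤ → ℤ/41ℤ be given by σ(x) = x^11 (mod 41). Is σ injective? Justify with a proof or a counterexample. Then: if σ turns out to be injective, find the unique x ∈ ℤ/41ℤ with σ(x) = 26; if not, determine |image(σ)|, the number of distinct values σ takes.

Since 41 is prime, the nonzero elements of ℤ/41ℤ form a cyclic group of order 40.
As gcd(11, 40) = 1, raising to the 11th power is a bijection on this group: if u^11 ≡ v^11 then (uv^{−1})^11 = 1, and the only element of order dividing gcd(11, 40) = 1 is 1, so u = v.
With σ(0) = 0 this makes σ injective on all of ℤ/41ℤ, hence bijective (finite equal-size domain and codomain). In particular σ is injective.
Since σ is injective, we find the preimage of 26. The inverse of x ↦ x^11 on (ℤ/41ℤ)^× is x ↦ x^11, because 11·11 = 121 = 3·40 + 1 ≡ 1 (mod 40) and x^{40} = 1 for x ≠ 0 (Fermat). So σ⁻¹(26) = 26^11 mod 41.
Repeated squaring mod 41: 26^1 ≡ 26, 26^2 ≡ 26² = 676 ≡ 20, 26^4 ≡ 20² = 400 ≡ 31, 26^8 ≡ 31² = 961 ≡ 18. Since 11 = 8 + 2 + 1, 26^11 ≡ 18·20·26: 18·20 = 360 ≡ 32, then 32·26 = 832 ≡ 12. So 26^11 ≡ 12 (mod 41).
Hence σ⁻¹(26) = 12.

12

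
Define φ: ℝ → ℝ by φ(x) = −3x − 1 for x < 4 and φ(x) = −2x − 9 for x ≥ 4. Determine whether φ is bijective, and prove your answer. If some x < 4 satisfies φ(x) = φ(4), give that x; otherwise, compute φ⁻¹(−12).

Both pieces are strictly decreasing (slopes −3 and −2), so each is injective on its own interval.
The left piece maps (−∞, 4) onto (−13, ∞); the right piece maps [4, ∞) onto (−∞, −17].
The images leave a gap (−13 has no preimage), so φ is not surjective, hence not bijective.
Because the two images are disjoint, no x < 4 has φ(x) = φ(4), so we compute φ⁻¹(−12): −12 lies in (−13, ∞), so solve −3x − 1 = −12: x = (−12 + 1)/(−3) = 11/3.

11/3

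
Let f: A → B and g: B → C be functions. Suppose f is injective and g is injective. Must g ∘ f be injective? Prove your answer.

Suppose (g ∘ f)(u) = (g ∘ f)(v), i.e. g(f(u)) = g(f(v)).
Since g is injective, f(u) = f(v). Since f is injective, u = v. Hence g ∘ f is injective.

injective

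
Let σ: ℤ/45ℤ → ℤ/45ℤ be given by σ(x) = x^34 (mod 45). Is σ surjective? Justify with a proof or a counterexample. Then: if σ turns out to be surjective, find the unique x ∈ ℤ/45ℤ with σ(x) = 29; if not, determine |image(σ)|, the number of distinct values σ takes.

12

σ(2): Repeated squaring mod 45: 2^1 ≡ 2, 2^2 ≡ 2² = 4, 2^4 ≡ 4² = 16, 2^8 ≡ 16² = 256 ≡ 31, 2^16 ≡ 31² = 961 ≡ 16, 2^32 ≡ 16² = 256 ≡ 31. Since 34 = 32 + 2, 2^34 ≡ 31·4: 31·4 = 124 ≡ 34. So 2^34 ≡ 34 (mod 45).
σ(7): Repeated squaring mod 45: 7^1 ≡ 7, 7^2 ≡ 7² = 49 ≡ 4, 7^4 ≡ 4² = 16, 7^8 ≡ 16² = 256 ≡ 31, 7^16 ≡ 31² = 961 ≡ 16, 7^32 ≡ 16² = 256 ≡ 31. Since 34 = 32 + 2, 7^34 ≡ 31·4: 31·4 = 124 ≡ 34. So 7^34 ≡ 34 (mod 45).
So σ(2) = σ(7) = 34 while 2 ≠ 7, thus σ is not injective.
A non-injective map from the 45-element set ℤ/45ℤ to itself takes at most 44 distinct values, so it cannot be surjective. Hence σ is not surjective.
Since σ is not surjective, we determine |image(σ)|. Computing x^34 mod 45 for each x (by repeated squaring, reducing mod 45 at every step), the values σ(0), σ(1), …, σ(44) are: 0, 1, 34, 9, 31, 40, 36, 34, 19, 36, 10, 16, 9, 4, 31, 0, 16, 19, 9, 1, 25, 36, 4, 4, 36, 25, 1, 9, 19, 16, 0, 31, 4, 9, 16, 10, 36, 19, 34, 36, 40, 31, 9, 34, 1.
The distinct values are {0, 1, 4, 9, 10, 16, 19, 25, 31, 34, 36, 40}; there are 12 of them.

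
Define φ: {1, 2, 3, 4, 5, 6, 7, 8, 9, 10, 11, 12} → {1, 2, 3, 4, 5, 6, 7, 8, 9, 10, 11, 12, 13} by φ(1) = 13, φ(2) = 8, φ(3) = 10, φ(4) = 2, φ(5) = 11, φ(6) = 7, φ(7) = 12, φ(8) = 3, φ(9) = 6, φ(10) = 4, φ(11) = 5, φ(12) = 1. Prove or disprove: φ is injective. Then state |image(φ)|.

12

The values φ(1), …, φ(12) are 13, 8, 10, 2, 11, 7, 12, 3, 6, 4, 5, 1 — all distinct.
So φ(a) = φ(b) only when a = b, and φ is injective.
The image of φ is {1, 2, 3, 4, 5, 6, 7, 8, 10, 11, 12, 13}, which has 12 elements.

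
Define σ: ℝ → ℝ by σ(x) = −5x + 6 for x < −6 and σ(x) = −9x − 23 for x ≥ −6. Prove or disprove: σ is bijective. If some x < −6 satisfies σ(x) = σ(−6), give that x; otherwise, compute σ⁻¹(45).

-39/5

Both pieces are strictly decreasing (slopes −5 and −9), so each is injective on its own interval.
The left piece maps (−∞, −6) onto (36, ∞); the right piece maps [−6, ∞) onto (−∞, 31].
The images leave a gap (36 has no preimage), so σ is not surjective, hence not bijective.
Because the two images are disjoint, no x < −6 has σ(x) = σ(−6), so we compute σ⁻¹(45): 45 lies in (36, ∞), so solve −5x + 6 = 45: x = (45 − 6)/(−5) = −39/5.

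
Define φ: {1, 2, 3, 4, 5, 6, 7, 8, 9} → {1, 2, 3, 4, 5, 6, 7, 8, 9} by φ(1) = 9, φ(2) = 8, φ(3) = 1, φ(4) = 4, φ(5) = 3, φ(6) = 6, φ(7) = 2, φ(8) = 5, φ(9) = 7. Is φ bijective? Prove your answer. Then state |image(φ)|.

9

The values 9, 8, 1, 4, 3, 6, 2, 5, 7 are a permutation of {1, 2, 3, 4, 5, 6, 7, 8, 9}: each element appears exactly once.
So φ is injective and surjective, hence bijective.
The image of φ is {1, 2, 3, 4, 5, 6, 7, 8, 9}, which has 9 elements.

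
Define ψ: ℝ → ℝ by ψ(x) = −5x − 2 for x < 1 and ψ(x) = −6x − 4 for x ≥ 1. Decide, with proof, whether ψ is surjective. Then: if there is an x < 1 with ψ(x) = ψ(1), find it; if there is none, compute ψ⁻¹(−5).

Both pieces are strictly decreasing (slopes −5 and −6), so each is injective on its own interval.
The left piece maps (−∞, 1) onto (−7, ∞); the right piece maps [1, ∞) onto (−∞, −10].
The union (−7, ∞) ∪ (−∞, −10] omits the interval between −7 and −10; in particular −7 has no preimage. So ψ is not surjective.
Because the two images are disjoint, no x < 1 has ψ(x) = ψ(1), so we compute ψ⁻¹(−5): −5 lies in (−7, ∞), so solve −5x − 2 = −5: x = (−5 + 2)/(−5) = 3/5.

3/5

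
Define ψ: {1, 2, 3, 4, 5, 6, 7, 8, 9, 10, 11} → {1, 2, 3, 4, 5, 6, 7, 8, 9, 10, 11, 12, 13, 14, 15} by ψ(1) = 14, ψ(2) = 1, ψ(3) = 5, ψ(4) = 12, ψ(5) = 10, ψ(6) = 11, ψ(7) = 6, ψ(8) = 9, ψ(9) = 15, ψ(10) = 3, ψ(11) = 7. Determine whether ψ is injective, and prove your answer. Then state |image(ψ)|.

11

The values ψ(1), …, ψ(11) are 14, 1, 5, 12, 10, 11, 6, 9, 15, 3, 7 — all distinct.
So ψ(s) = ψ(t) only when s = t, and ψ is injective.
The image of ψ is {1, 3, 5, 6, 7, 9, 10, 11, 12, 14, 15}, which has 11 elements.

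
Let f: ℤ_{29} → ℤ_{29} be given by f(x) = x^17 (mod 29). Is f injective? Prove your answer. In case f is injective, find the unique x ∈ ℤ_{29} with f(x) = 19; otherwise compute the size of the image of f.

21

Since 29 is prime, the nonzero elements of ℤ_{29} form a cyclic group of order 28.
As gcd(17, 28) = 1, raising to the 17th power is a bijection on this group: if a^17 ≡ b^17 then (ab^{−1})^17 = 1, and the only element of order dividing gcd(17, 28) = 1 is 1, so a = b.
With f(0) = 0 this makes f injective on all of ℤ_{29}, hence bijective (finite equal-size domain and codomain). In particular f is injective.
Since f is injective, we find the preimage of 19. The inverse of x ↦ x^17 on (ℤ_{29})^× is x ↦ x^5, because 17·5 = 85 = 3·28 + 1 ≡ 1 (mod 28) and x^{28} = 1 for x ≠ 0 (Fermat). So f⁻¹(19) = 19^5 mod 29.
Repeated squaring mod 29: 19^1 ≡ 19, 19^2 ≡ 19² = 361 ≡ 13, 19^4 ≡ 13² = 169 ≡ 24. Since 5 = 4 + 1, 19^5 ≡ 24·19: 24·19 = 456 ≡ 21. So 19^5 ≡ 21 (mod 29).
Hence f⁻¹(19) = 21.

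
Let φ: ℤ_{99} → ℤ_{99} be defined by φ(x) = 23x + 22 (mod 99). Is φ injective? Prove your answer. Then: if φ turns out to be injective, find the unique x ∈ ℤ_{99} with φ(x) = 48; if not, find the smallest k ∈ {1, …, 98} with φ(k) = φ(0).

Recall that injectivity means: for all x_1, x_2 in the domain, φ(x_1) = φ(x_2) implies x_1 = x_2.
If φ(x_1) = φ(x_2), then 23x_1 ≡ 23x_2 (mod 99). Because gcd(23, 99) = 1, we may cancel 23 to get x_1 ≡ x_2 (mod 99).
So φ is injective.
We now compute 23⁻¹ mod 99 explicitly. Euclid's algorithm: 99 = 4·23 + 7, 23 = 3·7 + 2, 7 = 3·2 + 1; back-substituting gives 1 = 56·23 − 13·99, so 23⁻¹ ≡ 56 (mod 99).
Since φ is injective, we find φ⁻¹(48): we need 23x ≡ 48 − 22 ≡ 26 (mod 99). Using 23⁻¹ = 56: x ≡ 56·26 = 1456 = 14·99 + 70, so x = 70.
Check: φ(70) = 23·70 + 22 = 1632 = 16·99 + 48 ≡ 48 (mod 99).

70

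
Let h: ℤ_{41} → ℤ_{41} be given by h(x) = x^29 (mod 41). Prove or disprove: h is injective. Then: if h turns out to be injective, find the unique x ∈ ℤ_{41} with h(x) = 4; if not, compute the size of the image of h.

31

Since 41 is prime, the nonzero elements of ℤ_{41} form a cyclic group of order 40.
As gcd(29, 40) = 1, raising to the 29th power is a bijection on this group: if u^29 ≡ v^29 then (uv^{−1})^29 = 1, and the only element of order dividing gcd(29, 40) = 1 is 1, so u = v.
With h(0) = 0 this makes h injective on all of ℤ_{41}, hence bijective (finite equal-size domain and codomain). In particular h is injective.
Since h is injective, we find the preimage of 4. The inverse of x ↦ x^29 on (ℤ_{41})^× is x ↦ x^29, because 29·29 = 841 = 21·40 + 1 ≡ 1 (mod 40) and x^{40} = 1 for x ≠ 0 (Fermat). So h⁻¹(4) = 4^29 mod 41.
Repeated squaring mod 41: 4^1 ≡ 4, 4^2 ≡ 4² = 16, 4^4 ≡ 16² = 256 ≡ 10, 4^8 ≡ 10² = 100 ≡ 18, 4^16 ≡ 18² = 324 ≡ 37. Since 29 = 16 + 8 + 4 + 1, 4^29 ≡ 37·18·10·4: 37·18 = 666 ≡ 10, then 10·10 = 100 ≡ 18, then 18·4 = 72 ≡ 31. So 4^29 ≡ 31 (mod 41).
Hence h⁻¹(4) = 31.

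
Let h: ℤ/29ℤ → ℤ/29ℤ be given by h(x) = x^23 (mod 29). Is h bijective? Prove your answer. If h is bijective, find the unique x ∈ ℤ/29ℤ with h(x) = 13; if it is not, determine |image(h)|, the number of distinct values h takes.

4

Since 29 is prime, the nonzero elements of ℤ/29ℤ form a cyclic group of order 28.
As gcd(23, 28) = 1, raising to the 23rd power is a bijection on this group: if a^23 ≡ b^23 then (ab^{−1})^23 = 1, and the only element of order dividing gcd(23, 28) = 1 is 1, so a = b.
With h(0) = 0 this makes h injective on all of ℤ/29ℤ, hence bijective (finite equal-size domain and codomain). In particular h is bijective.
Since h is bijective, we find the preimage of 13. The inverse of x ↦ x^23 on (ℤ/29ℤ)^× is x ↦ x^11, because 23·11 = 253 = 9·28 + 1 ≡ 1 (mod 28) and x^{28} = 1 for x ≠ 0 (Fermat). So h⁻¹(13) = 13^11 mod 29.
Repeated squaring mod 29: 13^1 ≡ 13, 13^2 ≡ 13² = 169 ≡ 24, 13^4 ≡ 24² = 576 ≡ 25, 13^8 ≡ 25² = 625 ≡ 16. Since 11 = 8 + 2 + 1, 13^11 ≡ 16·24·13: 16·24 = 384 ≡ 7, then 7·13 = 91 ≡ 4. So 13^11 ≡ 4 (mod 29).
Hence h⁻¹(13) = 4.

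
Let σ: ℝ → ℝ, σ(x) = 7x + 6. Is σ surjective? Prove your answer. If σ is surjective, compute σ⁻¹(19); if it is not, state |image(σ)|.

For any y ∈ ℝ, x = (y − 6)/7 satisfies σ(x) = y.
Thus σ is surjective.
Since σ is surjective, we compute σ⁻¹(19) = (19 − 6)/7 = 13/7.

13/7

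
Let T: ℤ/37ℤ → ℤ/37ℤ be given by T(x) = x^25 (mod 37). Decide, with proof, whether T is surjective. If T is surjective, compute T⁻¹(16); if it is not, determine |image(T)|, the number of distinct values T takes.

Since 37 is prime, the nonzero elements of ℤ/37ℤ form a cyclic group of order 36.
As gcd(25, 36) = 1, raising to the 25th power is a bijection on this group: if a^25 ≡ b^25 then (ab^{−1})^25 = 1, and the only element of order dividing gcd(25, 36) = 1 is 1, so a = b.
With T(0) = 0 this makes T injective on all of ℤ/37ℤ, hence bijective (finite equal-size domain and codomain). In particular T is surjective.
Since T is surjective, we find the preimage of 16. The inverse of x ↦ x^25 on (ℤ/37ℤ)^× is x ↦ x^13, because 25·13 = 325 = 9·36 + 1 ≡ 1 (mod 36) and x^{36} = 1 for x ≠ 0 (Fermat). So T⁻¹(16) = 16^13 mod 37.
Repeated squaring mod 37: 16^1 ≡ 16, 16^2 ≡ 16² = 256 ≡ 34, 16^4 ≡ 34² = 1156 ≡ 9, 16^8 ≡ 9² = 81 ≡ 7. Since 13 = 8 + 4 + 1, 16^13 ≡ 7·9·16: 7·9 = 63 ≡ 26, then 26·16 = 416 ≡ 9. So 16^13 ≡ 9 (mod 37).
Hence T⁻¹(16) = 9.

9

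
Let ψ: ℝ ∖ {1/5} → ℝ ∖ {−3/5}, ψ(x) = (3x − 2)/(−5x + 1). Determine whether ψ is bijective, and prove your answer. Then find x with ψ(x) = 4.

Suppose ψ(u) = ψ(v). Cross-multiplying: (3u − 2)(−5v + 1) = (3v − 2)(−5u + 1).
Expanding both sides and cancelling the symmetric terms leaves −7·(u − v) = 0. Since −7 ≠ 0, u = v. Thus ψ is injective.
For any y ≠ −3/5, solving y(−5x + 1) = 3x − 2 for x gives a well-defined x ≠ 1/5. So ψ is surjective.
Hence ψ is bijective.
Solving ψ(x) = 4: cross-multiplying gives 3x − 2 = 4(−5x + 1), which rearranges to 23x = 6, so x = 6/23.

6/23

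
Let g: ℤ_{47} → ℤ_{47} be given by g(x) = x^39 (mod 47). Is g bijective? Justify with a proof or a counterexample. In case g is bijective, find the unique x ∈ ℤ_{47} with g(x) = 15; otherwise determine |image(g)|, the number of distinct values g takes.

Since 47 is prime, the nonzero elements of ℤ_{47} form a cyclic group of order 46.
As gcd(39, 46) = 1, raising to the 39th power is a bijection on this group: if u^39 ≡ v^39 then (uv^{−1})^39 = 1, and the only element of order dividing gcd(39, 46) = 1 is 1, so u = v.
With g(0) = 0 this makes g injective on all of ℤ_{47}, hence bijective (finite equal-size domain and codomain). In particular g is bijective.
Since g is bijective, we find the preimage of 15. The inverse of x ↦ x^39 on (ℤ_{47})^× is x ↦ x^13, because 39·13 = 507 = 11·46 + 1 ≡ 1 (mod 46) and x^{46} = 1 for x ≠ 0 (Fermat). So g⁻¹(15) = 15^13 mod 47.
Repeated squaring mod 47: 15^1 ≡ 15, 15^2 ≡ 15² = 225 ≡ 37, 15^4 ≡ 37² = 1369 ≡ 6, 15^8 ≡ 6² = 36. Since 13 = 8 + 4 + 1, 15^13 ≡ 36·6·15: 36·6 = 216 ≡ 28, then 28·15 = 420 ≡ 44. So 15^13 ≡ 44 (mod 47).
Hence g⁻¹(15) = 44.

44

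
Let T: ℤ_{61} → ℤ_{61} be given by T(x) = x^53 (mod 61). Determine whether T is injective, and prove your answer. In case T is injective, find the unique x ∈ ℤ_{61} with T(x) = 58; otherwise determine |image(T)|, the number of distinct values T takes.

Since 61 is prime, the nonzero elements of ℤ_{61} form a cyclic group of order 60.
As gcd(53, 60) = 1, raising to the 53rd power is a bijection on this group: if u^53 ≡ v^53 then (uv^{−1})^53 = 1, and the only element of order dividing gcd(53, 60) = 1 is 1, so u = v.
With T(0) = 0 this makes T injective on all of ℤ_{61}, hence bijective (finite equal-size domain and codomain). In particular T is injective.
Since T is injective, we find the preimage of 58. The inverse of x ↦ x^53 on (ℤ_{61})^× is x ↦ x^17, because 53·17 = 901 = 15·60 + 1 ≡ 1 (mod 60) and x^{60} = 1 for x ≠ 0 (Fermat). So T⁻¹(58) = 58^17 mod 61.
Repeated squaring mod 61: 58^1 ≡ 58, 58^2 ≡ 58² = 3364 ≡ 9, 58^4 ≡ 9² = 81 ≡ 20, 58^8 ≡ 20² = 400 ≡ 34, 58^16 ≡ 34² = 1156 ≡ 58. Since 17 = 16 + 1, 58^17 ≡ 58·58: 58·58 = 3364 ≡ 9. So 58^17 ≡ 9 (mod 61).
Hence T⁻¹(58) = 9.

9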